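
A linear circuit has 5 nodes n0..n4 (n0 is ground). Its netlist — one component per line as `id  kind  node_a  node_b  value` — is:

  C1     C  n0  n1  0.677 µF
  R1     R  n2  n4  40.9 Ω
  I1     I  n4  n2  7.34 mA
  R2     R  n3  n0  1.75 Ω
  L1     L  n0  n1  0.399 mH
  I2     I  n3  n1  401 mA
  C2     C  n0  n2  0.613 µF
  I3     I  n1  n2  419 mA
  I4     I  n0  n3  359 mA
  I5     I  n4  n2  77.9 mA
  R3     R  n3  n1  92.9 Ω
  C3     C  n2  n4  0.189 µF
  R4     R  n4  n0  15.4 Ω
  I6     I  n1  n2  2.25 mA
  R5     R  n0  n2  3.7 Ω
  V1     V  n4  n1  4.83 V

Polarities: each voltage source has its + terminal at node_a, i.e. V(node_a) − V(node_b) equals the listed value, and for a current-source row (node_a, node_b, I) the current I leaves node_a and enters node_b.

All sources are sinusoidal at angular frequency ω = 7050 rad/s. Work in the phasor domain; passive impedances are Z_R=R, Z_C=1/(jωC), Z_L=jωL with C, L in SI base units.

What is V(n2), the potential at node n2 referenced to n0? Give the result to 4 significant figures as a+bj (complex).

Element admittances at ω=7050 rad/s:
  Y(C1) = 0.000+0.004773j S between n0,n1
  Y(R1) = 0.02445+0.000j S between n2,n4
  I1: injects 0.00734 A into n2 (from n4)
  Y(R2) = 0.5714+0.000j S between n3,n0
  Y(L1) = 0.000-0.3555j S between n0,n1
  I2: injects 0.401 A into n1 (from n3)
  Y(C2) = 0.000+0.004322j S between n0,n2
  I3: injects 0.419 A into n2 (from n1)
  I4: injects 0.359 A into n3 (from n0)
  I5: injects 0.0779 A into n2 (from n4)
  Y(R3) = 0.01076+0.000j S between n3,n1
  Y(C3) = 0.000+0.001332j S between n2,n4
  Y(R4) = 0.06494+0.000j S between n4,n0
  I6: injects 0.00225 A into n2 (from n1)
  Y(R5) = 0.2703+0.000j S between n0,n2
  V1: constraint V(n4)−V(n1) = 4.83
Assemble and solve the 5×5 MNA system:
  V(n1)=-0.3504-1.293j  V(n2)=2.094-0.1271j  V(n3)=-0.07862-0.02390j  V(n4)=4.480-1.293j
  i(V1)=-0.4360+0.1092j

2.094-0.1271j V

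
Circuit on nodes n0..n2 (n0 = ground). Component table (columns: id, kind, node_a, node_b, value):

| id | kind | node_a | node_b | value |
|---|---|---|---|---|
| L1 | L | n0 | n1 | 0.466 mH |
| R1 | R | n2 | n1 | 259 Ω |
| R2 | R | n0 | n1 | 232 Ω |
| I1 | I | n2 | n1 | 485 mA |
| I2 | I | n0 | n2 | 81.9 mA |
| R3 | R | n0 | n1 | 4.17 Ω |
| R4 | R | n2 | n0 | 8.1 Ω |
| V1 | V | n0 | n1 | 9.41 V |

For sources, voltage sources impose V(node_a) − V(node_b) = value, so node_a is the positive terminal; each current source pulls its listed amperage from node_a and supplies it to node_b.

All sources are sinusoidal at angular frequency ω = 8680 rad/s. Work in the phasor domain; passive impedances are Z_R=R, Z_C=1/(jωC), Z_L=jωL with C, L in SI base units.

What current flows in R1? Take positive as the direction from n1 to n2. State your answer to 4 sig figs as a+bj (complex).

MNA unknowns: 2 node voltages V₁..V_2 plus 1 source current (V1)
L1: Y=0.000-0.2472j on G[0,1]
R1: Y=0.003861+0.000j on G[2,1]
R2: Y=0.004310+0.000j on G[0,1]
I1: z[2]−=0.485, z[1]+=0.485
I2: z[0]−=0.0819, z[2]+=0.0819
R3: Y=0.2398+0.000j on G[0,1]
R4: Y=0.1235+0.000j on G[2,0]
V1: row V0−V1=9.41, i_V1 at 0,1
solve → V1=-9.410+0.000j, V2=-3.451+0.000j
aux → i_V1=-2.805+2.326j

-0.02301+0.000j A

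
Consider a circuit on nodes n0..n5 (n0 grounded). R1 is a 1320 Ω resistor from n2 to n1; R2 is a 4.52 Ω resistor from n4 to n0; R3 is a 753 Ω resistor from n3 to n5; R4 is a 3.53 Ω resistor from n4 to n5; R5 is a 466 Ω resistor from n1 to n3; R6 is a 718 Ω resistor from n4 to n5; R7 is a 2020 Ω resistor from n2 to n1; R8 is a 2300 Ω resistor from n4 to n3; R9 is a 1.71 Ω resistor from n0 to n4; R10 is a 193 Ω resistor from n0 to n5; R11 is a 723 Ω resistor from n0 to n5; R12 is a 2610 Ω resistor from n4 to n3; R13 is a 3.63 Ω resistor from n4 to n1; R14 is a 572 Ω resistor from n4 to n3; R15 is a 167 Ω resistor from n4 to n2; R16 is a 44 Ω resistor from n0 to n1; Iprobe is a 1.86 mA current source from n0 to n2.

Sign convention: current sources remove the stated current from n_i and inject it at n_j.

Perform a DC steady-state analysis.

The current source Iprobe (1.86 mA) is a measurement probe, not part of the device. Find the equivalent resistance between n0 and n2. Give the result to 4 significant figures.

R_eq = 139.4 Ω

Element admittances at DC:
  Y(R1) = 0.0007576 S between n2,n1
  Y(R2) = 0.2212 S between n4,n0
  Y(R3) = 0.001328 S between n3,n5
  Y(R4) = 0.2833 S between n4,n5
  Y(R5) = 0.002146 S between n1,n3
  Y(R6) = 0.001393 S between n4,n5
  Y(R7) = 0.0004950 S between n2,n1
  Y(R8) = 0.0004348 S between n4,n3
  Y(R9) = 0.5848 S between n0,n4
  Y(R10) = 0.005181 S between n0,n5
  Y(R11) = 0.001383 S between n0,n5
  Y(R12) = 0.0003831 S between n4,n3
  Y(R13) = 0.2755 S between n4,n1
  Y(R14) = 0.001748 S between n4,n3
  Y(R15) = 0.005988 S between n4,n2
  Y(R16) = 0.02273 S between n0,n1
  Iprobe: injects 0.00186 A into n2 (from n0)
Assemble and solve the 5×5 MNA system:
  V(n1)=0.003106  V(n2)=0.2592  V(n3)=0.002513  V(n4)=0.002202  V(n5)=0.002154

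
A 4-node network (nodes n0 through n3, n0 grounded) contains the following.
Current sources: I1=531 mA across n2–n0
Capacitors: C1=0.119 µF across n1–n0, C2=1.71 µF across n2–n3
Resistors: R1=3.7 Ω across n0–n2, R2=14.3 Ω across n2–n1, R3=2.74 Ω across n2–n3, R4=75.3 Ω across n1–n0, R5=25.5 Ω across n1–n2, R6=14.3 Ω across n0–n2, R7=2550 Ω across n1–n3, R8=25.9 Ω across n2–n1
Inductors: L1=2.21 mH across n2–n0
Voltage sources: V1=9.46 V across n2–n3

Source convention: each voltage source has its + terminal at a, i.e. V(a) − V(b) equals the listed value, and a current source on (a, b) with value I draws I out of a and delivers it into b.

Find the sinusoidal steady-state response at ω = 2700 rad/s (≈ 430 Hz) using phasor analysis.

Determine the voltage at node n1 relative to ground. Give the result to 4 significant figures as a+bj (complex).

-1.152-0.5332j V

MNA unknowns: 3 node voltages V₁..V_3 plus 1 source current (V1)
I1: z[2]−=0.531, z[0]+=0.531
C1: Y=0.000+0.0003213j on G[1,0]
R1: Y=0.2703+0.000j on G[0,2]
R2: Y=0.06993+0.000j on G[2,1]
C2: Y=0.000+0.004617j on G[2,3]
R3: Y=0.3650+0.000j on G[2,3]
L1: Y=0.000-0.1676j on G[2,0]
R4: Y=0.01328+0.000j on G[1,0]
R5: Y=0.03922+0.000j on G[1,2]
R6: Y=0.06993+0.000j on G[0,2]
R7: Y=0.0003922+0.000j on G[1,3]
R8: Y=0.03861+0.000j on G[2,1]
V1: row V2−V3=9.46, i_V1 at 2,3
solve → V1=-1.152-0.5332j, V2=-1.229-0.5835j, V3=-10.69-0.5835j
aux → i_V1=-3.456-0.04370j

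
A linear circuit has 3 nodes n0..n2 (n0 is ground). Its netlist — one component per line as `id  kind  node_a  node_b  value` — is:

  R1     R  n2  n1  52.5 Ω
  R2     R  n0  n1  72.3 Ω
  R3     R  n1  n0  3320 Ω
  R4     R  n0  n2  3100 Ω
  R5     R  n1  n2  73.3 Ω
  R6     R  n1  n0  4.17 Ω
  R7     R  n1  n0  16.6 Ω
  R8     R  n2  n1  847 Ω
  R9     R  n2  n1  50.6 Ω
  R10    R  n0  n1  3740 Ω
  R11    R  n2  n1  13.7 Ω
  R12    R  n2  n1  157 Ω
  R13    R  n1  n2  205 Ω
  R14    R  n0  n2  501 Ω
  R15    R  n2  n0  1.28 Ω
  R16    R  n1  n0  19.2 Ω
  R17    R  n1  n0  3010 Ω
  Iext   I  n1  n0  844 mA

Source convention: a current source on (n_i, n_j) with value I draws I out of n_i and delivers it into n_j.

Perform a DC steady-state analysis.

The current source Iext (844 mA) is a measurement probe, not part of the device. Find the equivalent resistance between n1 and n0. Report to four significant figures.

Element admittances at DC:
  Y(R1) = 0.01905 S between n2,n1
  Y(R2) = 0.01383 S between n0,n1
  Y(R3) = 0.0003012 S between n1,n0
  Y(R4) = 0.0003226 S between n0,n2
  Y(R5) = 0.01364 S between n1,n2
  Y(R6) = 0.2398 S between n1,n0
  Y(R7) = 0.06024 S between n1,n0
  Y(R8) = 0.001181 S between n2,n1
  Y(R9) = 0.01976 S between n2,n1
  Y(R10) = 0.0002674 S between n0,n1
  Y(R11) = 0.07299 S between n2,n1
  Y(R12) = 0.006369 S between n2,n1
  Y(R13) = 0.004878 S between n1,n2
  Y(R14) = 0.001996 S between n0,n2
  Y(R15) = 0.7812 S between n2,n0
  Y(R16) = 0.05208 S between n1,n0
  Y(R17) = 0.0003322 S between n1,n0
  Iext: injects 0.844 A into n0 (from n1)
Assemble and solve the 2×2 MNA system:
  V(n1)=-1.743  V(n2)=-0.2609

R_eq = 2.066 Ω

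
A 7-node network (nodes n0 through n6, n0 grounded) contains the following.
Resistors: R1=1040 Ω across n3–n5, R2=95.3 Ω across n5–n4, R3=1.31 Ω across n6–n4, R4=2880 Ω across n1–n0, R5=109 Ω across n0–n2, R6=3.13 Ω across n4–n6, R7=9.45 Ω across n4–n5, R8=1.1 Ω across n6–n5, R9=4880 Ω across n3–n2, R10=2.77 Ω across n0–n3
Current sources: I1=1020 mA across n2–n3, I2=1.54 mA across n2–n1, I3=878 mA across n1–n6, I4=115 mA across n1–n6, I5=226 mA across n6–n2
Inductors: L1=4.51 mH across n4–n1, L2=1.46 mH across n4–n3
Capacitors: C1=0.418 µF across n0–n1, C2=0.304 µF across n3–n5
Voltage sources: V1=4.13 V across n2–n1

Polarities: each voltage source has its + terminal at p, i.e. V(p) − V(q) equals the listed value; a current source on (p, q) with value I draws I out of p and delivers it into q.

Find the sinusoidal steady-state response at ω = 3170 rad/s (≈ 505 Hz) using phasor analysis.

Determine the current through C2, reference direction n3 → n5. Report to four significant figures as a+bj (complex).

MNA unknowns: 6 node voltages V₁..V_6 plus 1 source current (V1)
R1: Y=0.0009615+0.000j on G[3,5]
R2: Y=0.01049+0.000j on G[5,4]
R3: Y=0.7634+0.000j on G[6,4]
I1: z[2]−=1.02, z[3]+=1.02
L1: Y=0.000-0.06995j on G[4,1]
I2: z[2]−=0.00154, z[1]+=0.00154
R4: Y=0.0003472+0.000j on G[1,0]
I3: z[1]−=0.878, z[6]+=0.878
R5: Y=0.009174+0.000j on G[0,2]
R6: Y=0.3195+0.000j on G[4,6]
C1: Y=0.000+0.001325j on G[0,1]
I4: z[1]−=0.115, z[6]+=0.115
R7: Y=0.1058+0.000j on G[4,5]
I5: z[6]−=0.226, z[2]+=0.226
L2: Y=0.000-0.2161j on G[4,3]
C2: Y=0.000+0.0009637j on G[3,5]
R8: Y=0.9091+0.000j on G[6,5]
R9: Y=0.0002049+0.000j on G[3,2]
R10: Y=0.3610+0.000j on G[0,3]
V1: row V2−V1=4.13, i_V1 at 2,1
solve → V1=-5.740-29.90j, V2=-1.610-29.90j, V3=-0.06332+0.8098j, V4=-1.471-4.033j, V5=-0.9036-4.024j, V6=-0.8268-4.029j
aux → i_V1=-0.7805+0.2806j

-0.004658+0.0008098j A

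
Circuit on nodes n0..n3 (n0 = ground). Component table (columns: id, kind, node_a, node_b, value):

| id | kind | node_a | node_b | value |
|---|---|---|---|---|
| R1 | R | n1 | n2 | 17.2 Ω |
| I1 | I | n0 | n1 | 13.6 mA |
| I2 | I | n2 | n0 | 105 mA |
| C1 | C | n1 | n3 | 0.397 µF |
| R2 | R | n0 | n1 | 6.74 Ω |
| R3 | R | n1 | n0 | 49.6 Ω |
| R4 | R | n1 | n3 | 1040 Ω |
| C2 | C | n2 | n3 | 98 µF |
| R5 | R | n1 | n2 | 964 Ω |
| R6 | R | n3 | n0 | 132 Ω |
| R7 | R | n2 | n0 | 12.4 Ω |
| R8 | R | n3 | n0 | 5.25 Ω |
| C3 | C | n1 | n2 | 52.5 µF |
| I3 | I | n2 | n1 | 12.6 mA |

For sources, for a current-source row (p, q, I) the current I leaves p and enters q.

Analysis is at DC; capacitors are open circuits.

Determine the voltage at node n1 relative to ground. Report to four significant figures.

Apply KCL at each of the 3 non-ground nodes and solve the resulting linear system.
Node n1: branches {R1, I1, C1, R2, R3, R4, R5, C3, I3} → V_1 = -0.1158
Node n2: branches {R1, I2, C2, R5, R7, C3, I3} → V_2 = -0.8901
Node n3: branches {C1, R4, C2, R6, R8} → V_3 = -0.0005593

-0.1158 V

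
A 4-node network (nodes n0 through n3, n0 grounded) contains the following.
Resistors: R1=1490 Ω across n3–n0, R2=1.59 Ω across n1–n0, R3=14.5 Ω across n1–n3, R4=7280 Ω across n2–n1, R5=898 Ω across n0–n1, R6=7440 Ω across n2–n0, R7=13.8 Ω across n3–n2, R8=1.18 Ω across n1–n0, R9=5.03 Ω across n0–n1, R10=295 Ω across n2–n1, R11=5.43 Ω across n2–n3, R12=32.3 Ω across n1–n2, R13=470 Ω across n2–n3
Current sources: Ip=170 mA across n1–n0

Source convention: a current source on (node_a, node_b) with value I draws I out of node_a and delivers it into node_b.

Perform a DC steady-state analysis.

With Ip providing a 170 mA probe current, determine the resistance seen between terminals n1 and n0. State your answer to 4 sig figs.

R_eq = 0.5963 Ω

Apply KCL at each of the 3 non-ground nodes and solve the resulting linear system.
Node n1: branches {R2, R3, R4, R5, R8, R9, R10, R12, Ip} → V_1 = -0.1014
Node n2: branches {R4, R6, R7, R10, R11, R12, R13} → V_2 = -0.1006
Node n3: branches {R1, R3, R7, R11, R13} → V_3 = -0.1006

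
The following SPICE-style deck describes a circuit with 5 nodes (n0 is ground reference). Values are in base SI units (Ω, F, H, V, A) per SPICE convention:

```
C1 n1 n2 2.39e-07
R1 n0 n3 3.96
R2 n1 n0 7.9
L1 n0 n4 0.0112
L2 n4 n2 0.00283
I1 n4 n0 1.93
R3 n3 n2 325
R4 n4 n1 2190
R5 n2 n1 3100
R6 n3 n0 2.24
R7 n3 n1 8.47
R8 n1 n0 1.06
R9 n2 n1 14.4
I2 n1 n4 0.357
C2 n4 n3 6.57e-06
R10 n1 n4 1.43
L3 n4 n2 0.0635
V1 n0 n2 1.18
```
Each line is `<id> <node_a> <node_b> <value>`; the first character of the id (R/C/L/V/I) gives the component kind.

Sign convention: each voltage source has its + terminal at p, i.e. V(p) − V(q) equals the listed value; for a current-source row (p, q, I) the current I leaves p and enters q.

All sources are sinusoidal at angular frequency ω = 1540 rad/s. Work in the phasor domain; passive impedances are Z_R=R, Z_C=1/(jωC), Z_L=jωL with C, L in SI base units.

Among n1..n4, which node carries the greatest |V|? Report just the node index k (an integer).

4

MNA unknowns: 4 node voltages V₁..V_4 plus 1 source current (V1)
C1: Y=0.000+0.0003681j on G[1,2]
R1: Y=0.2525+0.000j on G[0,3]
R2: Y=0.1266+0.000j on G[1,0]
L1: Y=0.000-0.05798j on G[0,4]
L2: Y=0.000-0.2295j on G[4,2]
I1: z[4]−=1.93, z[0]+=1.93
R3: Y=0.003077+0.000j on G[3,2]
R4: Y=0.0004566+0.000j on G[4,1]
R5: Y=0.0003226+0.000j on G[2,1]
R6: Y=0.4464+0.000j on G[3,0]
R7: Y=0.1181+0.000j on G[3,1]
R8: Y=0.9434+0.000j on G[1,0]
R9: Y=0.06944+0.000j on G[2,1]
I2: z[1]−=0.357, z[4]+=0.357
C2: Y=0.000+0.01012j on G[4,3]
R10: Y=0.6993+0.000j on G[1,4]
L3: Y=0.000-0.01023j on G[4,2]
V1: row V0−V2=1.18, i_V1 at 0,2
solve → V1=-1.315-0.4768j, V2=-1.180+0.000j, V3=-0.1788-0.1037j, V4=-3.021-1.316j
aux → i_V1=0.3217-0.4075j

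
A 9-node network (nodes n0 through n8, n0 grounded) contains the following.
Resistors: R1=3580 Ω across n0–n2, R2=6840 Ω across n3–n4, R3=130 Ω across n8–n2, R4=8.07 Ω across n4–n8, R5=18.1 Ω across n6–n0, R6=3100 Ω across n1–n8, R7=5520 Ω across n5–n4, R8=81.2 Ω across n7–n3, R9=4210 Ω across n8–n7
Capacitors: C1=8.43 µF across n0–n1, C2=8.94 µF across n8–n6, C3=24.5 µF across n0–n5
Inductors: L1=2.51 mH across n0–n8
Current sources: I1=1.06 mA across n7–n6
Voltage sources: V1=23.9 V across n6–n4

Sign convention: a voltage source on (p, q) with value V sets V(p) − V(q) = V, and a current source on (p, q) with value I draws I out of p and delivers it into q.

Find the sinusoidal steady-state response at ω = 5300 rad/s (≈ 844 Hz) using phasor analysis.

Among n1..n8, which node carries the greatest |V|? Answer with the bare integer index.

4

Element admittances at ω=5300 rad/s:
  Y(R1) = 0.0002793+0.000j S between n0,n2
  Y(R2) = 0.0001462+0.000j S between n3,n4
  Y(R3) = 0.007692+0.000j S between n8,n2
  Y(C1) = 0.000+0.04468j S between n0,n1
  Y(R4) = 0.1239+0.000j S between n4,n8
  Y(L1) = 0.000-0.07517j S between n0,n8
  Y(C2) = 0.000+0.04738j S between n8,n6
  Y(R5) = 0.05525+0.000j S between n6,n0
  Y(R6) = 0.0003226+0.000j S between n1,n8
  Y(R7) = 0.0001812+0.000j S between n5,n4
  I1: injects 0.00106 A into n6 (from n7)
  Y(R8) = 0.01232+0.000j S between n7,n3
  Y(R9) = 0.0002375+0.000j S between n8,n7
  Y(C3) = 0.000+0.1298j S between n0,n5
  V1: constraint V(n6)−V(n4) = 23.9
Assemble and solve the 9×9 MNA system:
  V(n1)=-0.05639+0.05422j  V(n2)=-7.301-7.484j  V(n3)=-12.49-8.689j  V(n4)=-13.22-10.18j  V(n5)=-0.01422+0.01843j  V(n6)=10.68-10.18j  V(n7)=-12.48-8.672j  V(n8)=-7.566-7.756j
  i(V1)=-0.7035-0.3021j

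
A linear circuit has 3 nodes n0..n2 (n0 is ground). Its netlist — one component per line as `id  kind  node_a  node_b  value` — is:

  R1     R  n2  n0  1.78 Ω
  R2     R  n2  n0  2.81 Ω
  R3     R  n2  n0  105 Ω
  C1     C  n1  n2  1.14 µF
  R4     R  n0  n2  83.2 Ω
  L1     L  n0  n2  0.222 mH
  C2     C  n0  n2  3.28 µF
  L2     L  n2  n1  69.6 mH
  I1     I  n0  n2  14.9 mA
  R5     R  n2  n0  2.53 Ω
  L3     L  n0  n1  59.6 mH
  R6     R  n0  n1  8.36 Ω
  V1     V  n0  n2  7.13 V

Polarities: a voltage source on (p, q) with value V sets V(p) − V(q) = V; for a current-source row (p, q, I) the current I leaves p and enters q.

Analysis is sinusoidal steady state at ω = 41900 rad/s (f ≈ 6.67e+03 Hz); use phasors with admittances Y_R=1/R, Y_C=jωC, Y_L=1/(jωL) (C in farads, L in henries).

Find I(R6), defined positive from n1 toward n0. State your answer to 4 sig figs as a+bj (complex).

-0.1151-0.2929j A

Element admittances at ω=41900 rad/s:
  Y(R1) = 0.5618+0.000j S between n2,n0
  Y(R2) = 0.3559+0.000j S between n2,n0
  Y(R3) = 0.009524+0.000j S between n2,n0
  Y(C1) = 0.000+0.04777j S between n1,n2
  Y(R4) = 0.01202+0.000j S between n0,n2
  Y(L1) = 0.000-0.1075j S between n0,n2
  Y(C2) = 0.000+0.1374j S between n0,n2
  Y(L2) = 0.000-0.0003429j S between n2,n1
  I1: injects 0.0149 A into n2 (from n0)
  Y(R5) = 0.3953+0.000j S between n2,n0
  Y(L3) = 0.000-0.0004004j S between n0,n1
  Y(R6) = 0.1196+0.000j S between n0,n1
  V1: constraint V(n0)−V(n2) = 7.13
Assemble and solve the 3×3 MNA system:
  V(n1)=-0.9625-2.448j  V(n2)=-7.130+0.000j
  i(V1)=-9.646-0.5059j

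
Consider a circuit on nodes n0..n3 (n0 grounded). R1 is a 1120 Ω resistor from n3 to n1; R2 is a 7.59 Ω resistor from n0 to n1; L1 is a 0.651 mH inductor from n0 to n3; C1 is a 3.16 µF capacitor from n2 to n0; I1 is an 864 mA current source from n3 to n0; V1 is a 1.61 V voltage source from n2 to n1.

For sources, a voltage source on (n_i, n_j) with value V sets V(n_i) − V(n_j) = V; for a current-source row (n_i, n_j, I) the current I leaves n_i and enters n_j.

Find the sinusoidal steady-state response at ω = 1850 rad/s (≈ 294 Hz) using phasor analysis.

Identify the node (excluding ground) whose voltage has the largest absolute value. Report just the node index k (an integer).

2

Apply KCL at each of the 3 non-ground nodes and solve the resulting linear system.
Node n1: branches {R1, R2, V1} → V_1 = -0.003436-0.07781j
Node n2: branches {C1, V1} → V_2 = 1.607-0.07781j
Node n3: branches {R1, L1, I1} → V_3 = -0.001035-1.041j
Source currents: i(V1)=-0.0004549-0.009392j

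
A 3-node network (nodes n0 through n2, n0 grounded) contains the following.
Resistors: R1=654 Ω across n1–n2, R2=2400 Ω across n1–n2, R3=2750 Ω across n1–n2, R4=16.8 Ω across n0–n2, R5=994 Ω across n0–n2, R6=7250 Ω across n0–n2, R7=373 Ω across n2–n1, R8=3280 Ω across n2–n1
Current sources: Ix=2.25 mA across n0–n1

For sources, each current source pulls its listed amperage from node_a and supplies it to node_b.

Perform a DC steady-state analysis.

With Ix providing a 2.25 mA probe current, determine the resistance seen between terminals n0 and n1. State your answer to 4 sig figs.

MNA unknowns: 2 node voltages V₁..V_2
R1: Y=0.001529 on G[1,2]
R2: Y=0.0004167 on G[1,2]
R3: Y=0.0003636 on G[1,2]
R4: Y=0.05952 on G[0,2]
R5: Y=0.001006 on G[0,2]
R6: Y=0.0001379 on G[0,2]
R7: Y=0.002681 on G[2,1]
R8: Y=0.0003049 on G[2,1]
Ix: z[0]−=0.00225, z[1]+=0.00225
solve → V1=0.4620, V2=0.03709

R_eq = 205.3 Ω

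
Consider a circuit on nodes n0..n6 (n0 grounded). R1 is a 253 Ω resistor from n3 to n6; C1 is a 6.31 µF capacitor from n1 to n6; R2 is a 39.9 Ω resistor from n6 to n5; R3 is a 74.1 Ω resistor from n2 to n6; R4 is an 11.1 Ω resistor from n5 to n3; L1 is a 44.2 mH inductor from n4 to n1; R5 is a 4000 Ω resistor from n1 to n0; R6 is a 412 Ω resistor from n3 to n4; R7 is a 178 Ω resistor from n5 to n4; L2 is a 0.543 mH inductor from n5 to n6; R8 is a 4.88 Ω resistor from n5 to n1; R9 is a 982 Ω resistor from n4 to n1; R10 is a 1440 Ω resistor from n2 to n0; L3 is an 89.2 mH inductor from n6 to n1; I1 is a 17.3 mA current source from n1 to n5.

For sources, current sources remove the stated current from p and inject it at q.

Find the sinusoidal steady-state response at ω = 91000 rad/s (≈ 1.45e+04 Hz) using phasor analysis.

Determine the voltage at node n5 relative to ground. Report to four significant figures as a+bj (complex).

0.07413+0.008979j V

Element admittances at ω=91000 rad/s:
  Y(R1) = 0.003953+0.000j S between n3,n6
  Y(C1) = 0.000+0.5742j S between n1,n6
  Y(R2) = 0.02506+0.000j S between n6,n5
  Y(R3) = 0.01350+0.000j S between n2,n6
  Y(R4) = 0.09009+0.000j S between n5,n3
  Y(L1) = 0.000-0.0002486j S between n4,n1
  Y(R5) = 0.0002500+0.000j S between n1,n0
  Y(R6) = 0.002427+0.000j S between n3,n4
  Y(R7) = 0.005618+0.000j S between n5,n4
  Y(L2) = 0.000-0.02024j S between n5,n6
  Y(R8) = 0.2049+0.000j S between n5,n1
  Y(R9) = 0.001018+0.000j S between n4,n1
  Y(R10) = 0.0006944+0.000j S between n2,n0
  Y(L3) = 0.000-0.0001232j S between n6,n1
  I1: injects 0.0173 A into n5 (from n1)
Assemble and solve the 6×6 MNA system:
  V(n1)=0.001541+0.002982j  V(n2)=-0.0005547-0.001073j  V(n3)=0.07083+0.008589j  V(n4)=0.06490+0.009939j  V(n5)=0.07413+0.008979j  V(n6)=-0.0005833-0.001129j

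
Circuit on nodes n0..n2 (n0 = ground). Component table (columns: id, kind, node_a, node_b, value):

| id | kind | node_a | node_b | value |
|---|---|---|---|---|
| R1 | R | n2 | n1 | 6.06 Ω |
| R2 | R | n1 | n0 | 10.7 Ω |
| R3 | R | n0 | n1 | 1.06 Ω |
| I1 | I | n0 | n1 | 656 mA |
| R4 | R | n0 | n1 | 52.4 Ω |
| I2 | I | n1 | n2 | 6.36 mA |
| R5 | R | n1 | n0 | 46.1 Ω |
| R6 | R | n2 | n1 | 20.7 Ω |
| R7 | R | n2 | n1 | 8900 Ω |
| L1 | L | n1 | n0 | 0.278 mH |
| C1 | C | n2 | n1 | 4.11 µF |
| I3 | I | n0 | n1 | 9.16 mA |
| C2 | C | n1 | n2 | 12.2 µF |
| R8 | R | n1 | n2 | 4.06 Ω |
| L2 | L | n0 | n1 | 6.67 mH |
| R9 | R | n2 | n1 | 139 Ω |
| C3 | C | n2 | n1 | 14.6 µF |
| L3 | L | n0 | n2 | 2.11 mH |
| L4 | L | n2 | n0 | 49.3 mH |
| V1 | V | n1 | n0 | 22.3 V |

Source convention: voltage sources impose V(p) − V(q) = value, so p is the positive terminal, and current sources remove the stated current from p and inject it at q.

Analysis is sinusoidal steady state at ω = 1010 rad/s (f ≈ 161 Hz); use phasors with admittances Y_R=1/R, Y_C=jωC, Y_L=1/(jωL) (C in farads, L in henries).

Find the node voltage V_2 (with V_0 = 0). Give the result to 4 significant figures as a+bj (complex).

10.62+11.91j V

MNA unknowns: 2 node voltages V₁..V_2 plus 1 source current (V1)
R1: Y=0.1650+0.000j on G[2,1]
R2: Y=0.09346+0.000j on G[1,0]
R3: Y=0.9434+0.000j on G[0,1]
I1: z[0]−=0.656, z[1]+=0.656
R4: Y=0.01908+0.000j on G[0,1]
I2: z[1]−=0.00636, z[2]+=0.00636
R5: Y=0.02169+0.000j on G[1,0]
R6: Y=0.04831+0.000j on G[2,1]
R7: Y=0.0001124+0.000j on G[2,1]
L1: Y=0.000-3.562j on G[1,0]
C1: Y=0.000+0.004151j on G[2,1]
I3: z[0]−=0.00916, z[1]+=0.00916
C2: Y=0.000+0.01232j on G[1,2]
R8: Y=0.2463+0.000j on G[1,2]
L2: Y=0.000-0.1484j on G[0,1]
R9: Y=0.007194+0.000j on G[2,1]
C3: Y=0.000+0.01475j on G[2,1]
L3: Y=0.000-0.4692j on G[0,2]
L4: Y=0.000-0.02008j on G[2,0]
V1: row V1−V0=22.3, i_V1 at 1,0
solve → V1=22.30+0.000j, V2=10.62+11.91j
aux → i_V1=-29.20+87.93j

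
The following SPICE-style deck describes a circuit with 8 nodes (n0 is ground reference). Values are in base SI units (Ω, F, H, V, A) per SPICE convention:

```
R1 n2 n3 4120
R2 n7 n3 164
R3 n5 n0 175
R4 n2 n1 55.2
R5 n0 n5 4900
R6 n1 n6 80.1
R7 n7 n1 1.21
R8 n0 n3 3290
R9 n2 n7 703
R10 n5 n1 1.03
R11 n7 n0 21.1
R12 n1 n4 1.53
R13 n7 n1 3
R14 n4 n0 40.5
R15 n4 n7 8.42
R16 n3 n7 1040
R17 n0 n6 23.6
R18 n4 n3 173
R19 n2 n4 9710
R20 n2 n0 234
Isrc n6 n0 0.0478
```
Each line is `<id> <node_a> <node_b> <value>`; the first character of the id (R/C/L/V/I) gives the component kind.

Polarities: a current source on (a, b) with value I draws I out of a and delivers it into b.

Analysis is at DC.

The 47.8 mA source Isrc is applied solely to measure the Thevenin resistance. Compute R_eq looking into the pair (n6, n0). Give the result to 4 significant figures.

Apply KCL at each of the 7 non-ground nodes and solve the resulting linear system.
Node n1: branches {R4, R6, R7, R10, R12, R13} → V_1 = -0.1228
Node n2: branches {R1, R4, R9, R19, R20} → V_2 = -0.1007
Node n3: branches {R1, R2, R8, R16, R18} → V_3 = -0.1151
Node n4: branches {R12, R14, R15, R18, R19} → V_4 = -0.1182
Node n5: branches {R3, R5, R10} → V_5 = -0.1220
Node n6: branches {R6, R17, Isrc} → V_6 = -0.8993
Node n7: branches {R2, R7, R9, R11, R13, R15, R16} → V_7 = -0.1179

R_eq = 18.81 Ω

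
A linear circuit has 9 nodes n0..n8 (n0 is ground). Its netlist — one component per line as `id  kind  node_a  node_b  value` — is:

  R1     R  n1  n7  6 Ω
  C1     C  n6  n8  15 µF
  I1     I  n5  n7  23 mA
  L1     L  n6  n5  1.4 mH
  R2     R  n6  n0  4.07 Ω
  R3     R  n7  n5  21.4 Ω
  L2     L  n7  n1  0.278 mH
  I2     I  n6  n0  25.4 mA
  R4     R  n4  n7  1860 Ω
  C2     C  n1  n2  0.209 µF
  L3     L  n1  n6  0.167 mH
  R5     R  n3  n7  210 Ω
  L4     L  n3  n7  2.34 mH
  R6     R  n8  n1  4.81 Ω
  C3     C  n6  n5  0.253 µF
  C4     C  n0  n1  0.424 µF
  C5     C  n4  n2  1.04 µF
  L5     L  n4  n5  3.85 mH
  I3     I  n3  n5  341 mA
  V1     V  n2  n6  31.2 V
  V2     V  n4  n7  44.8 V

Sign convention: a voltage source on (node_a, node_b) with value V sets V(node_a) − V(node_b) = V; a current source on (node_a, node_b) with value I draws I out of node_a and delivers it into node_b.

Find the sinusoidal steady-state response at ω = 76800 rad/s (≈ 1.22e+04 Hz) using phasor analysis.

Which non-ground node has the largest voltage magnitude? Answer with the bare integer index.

Apply KCL at each of the 8 non-ground nodes and solve the resulting linear system.
Node n1: branches {R1, L2, C2, L3, R6, C4} → V_1 = -2.896-0.5704j
Node n2: branches {C2, C5, V1} → V_2 = 31.02+0.3839j
Node n3: branches {R5, L4, I3} → V_3 = -35.12-40.80j
Node n4: branches {R4, C5, L5, V2} → V_4 = 39.95-5.426j
Node n5: branches {I1, L1, R3, C3, L5, I3} → V_5 = 0.2676-8.395j
Node n6: branches {C1, L1, R2, I2, L3, C3, V1} → V_6 = -0.1790+0.3839j
Node n7: branches {R1, I1, R3, L2, R4, R5, L4, V2} → V_7 = -4.850-5.426j
Node n8: branches {C1, R6} → V_8 = -0.4315+0.8287j
Source currents: i(V1)=0.4793+0.1688j, i(V2)=-0.4982-0.5790j

3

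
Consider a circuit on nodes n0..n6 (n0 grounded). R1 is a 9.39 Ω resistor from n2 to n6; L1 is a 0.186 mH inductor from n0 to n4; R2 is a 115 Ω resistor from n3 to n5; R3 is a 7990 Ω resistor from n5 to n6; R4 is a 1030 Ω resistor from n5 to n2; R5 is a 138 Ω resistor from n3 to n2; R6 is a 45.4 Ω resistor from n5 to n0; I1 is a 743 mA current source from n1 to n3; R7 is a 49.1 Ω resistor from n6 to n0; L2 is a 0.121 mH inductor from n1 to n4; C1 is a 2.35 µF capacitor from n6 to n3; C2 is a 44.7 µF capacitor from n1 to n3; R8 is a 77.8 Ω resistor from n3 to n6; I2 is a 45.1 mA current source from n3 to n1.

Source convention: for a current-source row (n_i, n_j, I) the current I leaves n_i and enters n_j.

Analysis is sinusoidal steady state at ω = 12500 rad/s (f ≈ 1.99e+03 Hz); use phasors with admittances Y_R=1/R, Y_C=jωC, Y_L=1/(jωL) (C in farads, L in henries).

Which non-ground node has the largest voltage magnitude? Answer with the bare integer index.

3

MNA unknowns: 6 node voltages V₁..V_6
R1: Y=0.1065+0.000j on G[2,6]
L1: Y=0.000-0.4301j on G[0,4]
R2: Y=0.008696+0.000j on G[3,5]
R3: Y=0.0001252+0.000j on G[5,6]
R4: Y=0.0009709+0.000j on G[5,2]
R5: Y=0.007246+0.000j on G[3,2]
R6: Y=0.02203+0.000j on G[5,0]
I1: z[1]−=0.743, z[3]+=0.743
R7: Y=0.02037+0.000j on G[6,0]
L2: Y=0.000-0.6612j on G[1,4]
C1: Y=0.000+0.02937j on G[6,3]
C2: Y=0.000+0.5588j on G[1,3]
R8: Y=0.01285+0.000j on G[3,6]
I2: z[3]−=0.0451, z[1]+=0.0451
solve → V1=-0.09764-0.02086j, V2=0.2500-0.8669j, V3=-0.05210-1.260j, V4=-0.05916-0.01264j, V5=-0.005537-0.3742j, V6=0.2729-0.8446j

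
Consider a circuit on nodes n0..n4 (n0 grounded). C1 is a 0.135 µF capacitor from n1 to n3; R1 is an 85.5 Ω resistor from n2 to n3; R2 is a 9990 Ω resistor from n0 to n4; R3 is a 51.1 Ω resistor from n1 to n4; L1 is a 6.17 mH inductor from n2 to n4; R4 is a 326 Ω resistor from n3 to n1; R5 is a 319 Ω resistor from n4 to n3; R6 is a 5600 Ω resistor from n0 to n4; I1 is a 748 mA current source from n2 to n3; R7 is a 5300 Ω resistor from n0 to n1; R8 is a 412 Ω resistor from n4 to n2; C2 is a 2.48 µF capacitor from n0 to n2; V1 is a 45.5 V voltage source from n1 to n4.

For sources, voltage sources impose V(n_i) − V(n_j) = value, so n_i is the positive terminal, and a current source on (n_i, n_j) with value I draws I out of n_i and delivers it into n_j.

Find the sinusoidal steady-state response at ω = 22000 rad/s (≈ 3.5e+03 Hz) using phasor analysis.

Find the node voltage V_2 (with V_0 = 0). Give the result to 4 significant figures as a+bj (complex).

Element admittances at ω=22000 rad/s:
  Y(C1) = 0.000+0.002970j S between n1,n3
  Y(R1) = 0.01170+0.000j S between n2,n3
  Y(R2) = 0.0001001+0.000j S between n0,n4
  Y(R3) = 0.01957+0.000j S between n1,n4
  Y(L1) = 0.000-0.007367j S between n2,n4
  Y(R4) = 0.003067+0.000j S between n3,n1
  Y(R5) = 0.003135+0.000j S between n4,n3
  Y(R6) = 0.0001786+0.000j S between n0,n4
  I1: injects 0.748 A into n3 (from n2)
  Y(R7) = 0.0001887+0.000j S between n0,n1
  Y(R8) = 0.002427+0.000j S between n4,n2
  Y(C2) = 0.000+0.05456j S between n0,n2
  V1: constraint V(n1)−V(n4) = 45.5
Assemble and solve the 5×5 MNA system:
  V(n1)=57.82+11.98j  V(n2)=-0.1026+0.2629j  V(n3)=52.66+5.180j  V(n4)=12.32+11.98j
  i(V1)=-0.8969-0.03845j

-0.1026+0.2629j V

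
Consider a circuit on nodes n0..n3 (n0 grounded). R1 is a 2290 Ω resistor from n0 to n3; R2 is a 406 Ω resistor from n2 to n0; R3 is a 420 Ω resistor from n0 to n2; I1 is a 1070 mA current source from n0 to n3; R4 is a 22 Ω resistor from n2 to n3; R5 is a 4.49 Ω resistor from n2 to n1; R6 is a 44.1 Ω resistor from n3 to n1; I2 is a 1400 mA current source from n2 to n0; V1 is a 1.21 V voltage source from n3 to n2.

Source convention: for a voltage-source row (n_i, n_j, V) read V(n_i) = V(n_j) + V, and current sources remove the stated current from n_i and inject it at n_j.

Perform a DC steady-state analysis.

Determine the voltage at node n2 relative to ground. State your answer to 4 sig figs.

-62.59 V

Element admittances at DC:
  Y(R1) = 0.0004367 S between n0,n3
  Y(R2) = 0.002463 S between n2,n0
  Y(R3) = 0.002381 S between n0,n2
  I1: injects 1.07 A into n3 (from n0)
  Y(R4) = 0.04545 S between n2,n3
  Y(R5) = 0.2227 S between n2,n1
  Y(R6) = 0.02268 S between n3,n1
  I2: injects 1.4 A into n0 (from n2)
  V1: constraint V(n3)−V(n2) = 1.21
Assemble and solve the 4×4 MNA system:
  V(n1)=-62.48  V(n2)=-62.59  V(n3)=-61.38
  i(V1)=1.017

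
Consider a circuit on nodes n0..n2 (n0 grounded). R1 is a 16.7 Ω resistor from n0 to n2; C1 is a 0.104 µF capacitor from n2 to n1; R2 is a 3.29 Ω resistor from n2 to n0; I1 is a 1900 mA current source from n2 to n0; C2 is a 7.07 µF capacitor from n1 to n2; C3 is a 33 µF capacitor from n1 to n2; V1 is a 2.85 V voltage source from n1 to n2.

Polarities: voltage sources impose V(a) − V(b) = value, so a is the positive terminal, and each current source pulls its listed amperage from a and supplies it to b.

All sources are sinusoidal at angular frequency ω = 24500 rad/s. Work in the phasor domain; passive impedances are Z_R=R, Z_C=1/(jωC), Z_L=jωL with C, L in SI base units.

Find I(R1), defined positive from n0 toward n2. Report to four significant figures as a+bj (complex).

MNA unknowns: 2 node voltages V₁..V_2 plus 1 source current (V1)
R1: Y=0.05988+0.000j on G[0,2]
C1: Y=0.000+0.002548j on G[2,1]
R2: Y=0.3040+0.000j on G[2,0]
I1: z[2]−=1.9, z[0]+=1.9
C2: Y=0.000+0.1732j on G[1,2]
C3: Y=0.000+0.8085j on G[1,2]
V1: row V1−V2=2.85, i_V1 at 1,2
solve → V1=-2.372+0.000j, V2=-5.222+0.000j
aux → i_V1=0.000-2.805j

0.3127+0.000j A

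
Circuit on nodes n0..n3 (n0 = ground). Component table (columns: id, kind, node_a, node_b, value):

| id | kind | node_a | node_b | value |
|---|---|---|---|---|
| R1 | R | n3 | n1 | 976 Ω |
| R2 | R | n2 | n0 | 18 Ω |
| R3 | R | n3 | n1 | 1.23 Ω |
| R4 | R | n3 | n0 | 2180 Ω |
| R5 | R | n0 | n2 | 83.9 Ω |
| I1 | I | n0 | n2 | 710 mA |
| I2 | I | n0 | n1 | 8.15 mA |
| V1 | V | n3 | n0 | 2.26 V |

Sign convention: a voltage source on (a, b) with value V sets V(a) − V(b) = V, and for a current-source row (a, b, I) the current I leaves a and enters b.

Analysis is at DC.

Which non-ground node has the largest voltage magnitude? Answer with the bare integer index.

2

Apply KCL at each of the 3 non-ground nodes and solve the resulting linear system.
Node n1: branches {R1, R3, I2} → V_1 = 2.270
Node n2: branches {R2, R5, I1} → V_2 = 10.52
Node n3: branches {R1, R3, R4, V1} → V_3 = 2.260
Source currents: i(V1)=0.007113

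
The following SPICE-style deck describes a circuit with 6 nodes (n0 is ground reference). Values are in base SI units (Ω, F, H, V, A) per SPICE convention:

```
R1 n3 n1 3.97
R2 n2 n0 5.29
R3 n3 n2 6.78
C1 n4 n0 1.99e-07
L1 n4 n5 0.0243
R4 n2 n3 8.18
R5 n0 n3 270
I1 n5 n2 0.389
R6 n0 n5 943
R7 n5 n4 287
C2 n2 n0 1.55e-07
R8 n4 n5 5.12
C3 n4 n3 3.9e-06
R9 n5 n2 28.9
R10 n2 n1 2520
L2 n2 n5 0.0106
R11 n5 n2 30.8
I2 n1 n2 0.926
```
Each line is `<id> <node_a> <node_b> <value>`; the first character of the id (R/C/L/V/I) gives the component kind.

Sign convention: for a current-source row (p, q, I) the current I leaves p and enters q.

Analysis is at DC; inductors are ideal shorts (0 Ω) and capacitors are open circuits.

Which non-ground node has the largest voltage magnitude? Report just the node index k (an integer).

1

Element admittances at DC:
  Y(R1) = 0.2519 S between n3,n1
  Y(R2) = 0.1890 S between n2,n0
  Y(R3) = 0.1475 S between n3,n2
  Y(C1) = 0.000 S between n4,n0
  L1: short n4↔n5 (DC inductor)
  Y(R4) = 0.1222 S between n2,n3
  Y(R5) = 0.003704 S between n0,n3
  I1: injects 0.389 A into n2 (from n5)
  Y(R6) = 0.001060 S between n0,n5
  Y(R7) = 0.003484 S between n5,n4
  Y(C2) = 0.000 S between n2,n0
  Y(R8) = 0.1953 S between n4,n5
  Y(C3) = 0.000 S between n4,n3
  Y(R9) = 0.03460 S between n5,n2
  Y(R10) = 0.0003968 S between n2,n1
  L2: short n2↔n5 (DC inductor)
  Y(R11) = 0.03247 S between n5,n2
  I2: injects 0.926 A into n2 (from n1)
Assemble and solve the 7×7 MNA system:
  V(n1)=-6.978  V(n2)=0.06454  V(n3)=-3.313  V(n4)=0.06454  V(n5)=0.06454
  i(L1)=0.000  i(L2)=0.3891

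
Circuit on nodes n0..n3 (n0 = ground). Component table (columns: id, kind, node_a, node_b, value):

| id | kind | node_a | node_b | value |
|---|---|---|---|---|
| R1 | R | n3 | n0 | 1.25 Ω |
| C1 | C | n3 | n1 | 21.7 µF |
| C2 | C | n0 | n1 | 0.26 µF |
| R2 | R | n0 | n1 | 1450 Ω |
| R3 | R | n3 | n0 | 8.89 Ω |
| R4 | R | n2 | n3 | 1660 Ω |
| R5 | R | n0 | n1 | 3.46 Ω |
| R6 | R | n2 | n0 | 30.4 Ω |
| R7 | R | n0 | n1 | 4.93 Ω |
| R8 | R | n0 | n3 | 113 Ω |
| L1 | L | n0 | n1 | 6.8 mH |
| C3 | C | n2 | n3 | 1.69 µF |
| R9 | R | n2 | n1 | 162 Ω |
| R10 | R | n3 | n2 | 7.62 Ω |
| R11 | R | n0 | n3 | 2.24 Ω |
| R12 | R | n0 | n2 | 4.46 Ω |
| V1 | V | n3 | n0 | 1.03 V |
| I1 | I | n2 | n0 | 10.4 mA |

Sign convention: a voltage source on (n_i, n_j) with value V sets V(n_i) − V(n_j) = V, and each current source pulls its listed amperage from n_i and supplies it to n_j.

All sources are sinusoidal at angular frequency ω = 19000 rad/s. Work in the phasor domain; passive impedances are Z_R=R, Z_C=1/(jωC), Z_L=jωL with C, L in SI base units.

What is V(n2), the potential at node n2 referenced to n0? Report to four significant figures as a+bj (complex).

MNA unknowns: 3 node voltages V₁..V_3 plus 1 source current (V1)
R1: Y=0.8000+0.000j on G[3,0]
C1: Y=0.000+0.4123j on G[3,1]
C2: Y=0.000+0.004940j on G[0,1]
R2: Y=0.0006897+0.000j on G[0,1]
R3: Y=0.1125+0.000j on G[3,0]
R4: Y=0.0006024+0.000j on G[2,3]
R5: Y=0.2890+0.000j on G[0,1]
R6: Y=0.03289+0.000j on G[2,0]
R7: Y=0.2028+0.000j on G[0,1]
R8: Y=0.008850+0.000j on G[0,3]
L1: Y=0.000-0.007740j on G[0,1]
C3: Y=0.000+0.03211j on G[2,3]
R9: Y=0.006173+0.000j on G[2,1]
R10: Y=0.1312+0.000j on G[3,2]
R11: Y=0.4464+0.000j on G[0,3]
R12: Y=0.2242+0.000j on G[0,2]
V1: row V3−V0=1.03, i_V1 at 3,0
I1: z[2]−=0.0104, z[0]+=0.0104
solve → V1=0.4204+0.5071j, V2=0.3292+0.06487j, V3=1.030+0.000j
aux → i_V1=-1.712-0.2653j

0.3292+0.06487j V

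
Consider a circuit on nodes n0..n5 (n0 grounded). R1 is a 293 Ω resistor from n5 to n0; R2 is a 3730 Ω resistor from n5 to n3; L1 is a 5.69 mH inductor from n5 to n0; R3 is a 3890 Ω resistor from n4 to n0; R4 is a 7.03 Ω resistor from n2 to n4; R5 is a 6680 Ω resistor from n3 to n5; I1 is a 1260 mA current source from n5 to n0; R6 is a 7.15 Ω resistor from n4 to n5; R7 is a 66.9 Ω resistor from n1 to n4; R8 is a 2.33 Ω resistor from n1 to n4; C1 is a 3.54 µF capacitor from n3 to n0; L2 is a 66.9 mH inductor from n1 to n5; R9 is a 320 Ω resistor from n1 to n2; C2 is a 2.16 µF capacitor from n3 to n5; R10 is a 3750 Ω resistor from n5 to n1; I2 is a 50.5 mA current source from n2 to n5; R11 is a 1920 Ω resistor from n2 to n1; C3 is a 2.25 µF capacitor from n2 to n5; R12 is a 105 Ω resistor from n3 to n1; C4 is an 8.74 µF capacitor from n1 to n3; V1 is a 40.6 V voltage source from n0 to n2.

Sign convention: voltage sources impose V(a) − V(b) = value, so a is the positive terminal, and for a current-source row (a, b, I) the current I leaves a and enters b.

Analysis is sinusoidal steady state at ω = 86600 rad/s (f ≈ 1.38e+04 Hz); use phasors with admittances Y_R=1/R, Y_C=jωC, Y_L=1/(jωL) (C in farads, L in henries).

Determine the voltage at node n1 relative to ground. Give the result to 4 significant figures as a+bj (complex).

Element admittances at ω=86600 rad/s:
  Y(R1) = 0.003413+0.000j S between n5,n0
  Y(R2) = 0.0002681+0.000j S between n5,n3
  Y(L1) = 0.000-0.002029j S between n5,n0
  Y(R3) = 0.0002571+0.000j S between n4,n0
  Y(R4) = 0.1422+0.000j S between n2,n4
  Y(R5) = 0.0001497+0.000j S between n3,n5
  I1: injects 1.26 A into n0 (from n5)
  Y(R6) = 0.1399+0.000j S between n4,n5
  Y(R7) = 0.01495+0.000j S between n1,n4
  Y(R8) = 0.4292+0.000j S between n1,n4
  Y(C1) = 0.000+0.3066j S between n3,n0
  Y(L2) = 0.000-0.0001726j S between n1,n5
  Y(R9) = 0.003125+0.000j S between n1,n2
  Y(C2) = 0.000+0.1871j S between n3,n5
  Y(R10) = 0.0002667+0.000j S between n5,n1
  I2: injects 0.0505 A into n5 (from n2)
  Y(R11) = 0.0005208+0.000j S between n2,n1
  Y(C3) = 0.000+0.1948j S between n2,n5
  Y(R12) = 0.009524+0.000j S between n3,n1
  Y(C4) = 0.000+0.7569j S between n1,n3
  V1: constraint V(n0)−V(n2) = 40.6
Assemble and solve the 6×6 MNA system:
  V(n1)=-15.89+12.69j  V(n2)=-40.60+0.000j  V(n3)=-13.54+8.567j  V(n4)=-22.75+8.871j  V(n5)=-26.41+5.793j
  i(V1)=-1.451-4.074j

-15.89+12.69j V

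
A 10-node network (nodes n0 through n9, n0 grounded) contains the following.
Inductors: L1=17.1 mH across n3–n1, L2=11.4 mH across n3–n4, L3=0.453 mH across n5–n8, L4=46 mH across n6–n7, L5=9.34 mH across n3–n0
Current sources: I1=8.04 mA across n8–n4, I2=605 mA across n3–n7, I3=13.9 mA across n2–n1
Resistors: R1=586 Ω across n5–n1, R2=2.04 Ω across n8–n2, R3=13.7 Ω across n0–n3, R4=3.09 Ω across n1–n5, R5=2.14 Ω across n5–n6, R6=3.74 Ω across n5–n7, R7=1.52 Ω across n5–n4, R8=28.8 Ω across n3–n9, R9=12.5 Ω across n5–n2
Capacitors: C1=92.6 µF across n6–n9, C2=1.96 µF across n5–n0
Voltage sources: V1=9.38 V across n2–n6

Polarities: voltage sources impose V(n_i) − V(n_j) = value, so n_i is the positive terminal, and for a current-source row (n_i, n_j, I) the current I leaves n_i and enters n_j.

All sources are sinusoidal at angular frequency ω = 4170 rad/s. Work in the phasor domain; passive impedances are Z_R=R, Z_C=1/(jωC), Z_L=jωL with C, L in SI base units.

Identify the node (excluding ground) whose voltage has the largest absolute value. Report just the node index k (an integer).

Element admittances at ω=4170 rad/s:
  Y(L1) = 0.000-0.01402j S between n3,n1
  I1: injects 0.00804 A into n4 (from n8)
  Y(L2) = 0.000-0.02104j S between n3,n4
  Y(R1) = 0.001706+0.000j S between n5,n1
  Y(R2) = 0.4902+0.000j S between n8,n2
  I2: injects 0.605 A into n7 (from n3)
  Y(R3) = 0.07299+0.000j S between n0,n3
  Y(R4) = 0.3236+0.000j S between n1,n5
  Y(R5) = 0.4673+0.000j S between n5,n6
  Y(L3) = 0.000-0.5294j S between n5,n8
  Y(L4) = 0.000-0.005213j S between n6,n7
  I3: injects 0.0139 A into n1 (from n2)
  Y(L5) = 0.000-0.02568j S between n3,n0
  Y(R6) = 0.2674+0.000j S between n5,n7
  Y(R7) = 0.6579+0.000j S between n5,n4
  Y(C1) = 0.000+0.3861j S between n6,n9
  Y(R8) = 0.03472+0.000j S between n3,n9
  Y(R9) = 0.08000+0.000j S between n5,n2
  Y(C2) = 0.000+0.008173j S between n5,n0
  V1: constraint V(n2)−V(n6) = 9.38
Assemble and solve the 10×10 MNA system:
  V(n1)=16.04+8.534j  V(n2)=21.12+8.798j  V(n3)=1.363-1.359j  V(n4)=16.12+8.373j  V(n5)=16.42+7.902j  V(n6)=11.74+8.798j  V(n7)=18.70+8.037j  V(n8)=18.14+10.65j  V(n9)=10.75+9.643j
  i(V1)=-1.855+0.8373j

2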